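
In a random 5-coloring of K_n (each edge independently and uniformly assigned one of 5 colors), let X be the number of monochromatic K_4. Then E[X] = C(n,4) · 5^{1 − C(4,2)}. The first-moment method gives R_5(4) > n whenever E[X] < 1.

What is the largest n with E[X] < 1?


We need C(n, 4) · 5^{1 − 6} < 1, i.e. C(n, 4) < 5^{6 − 1} = 3125.
Check values of n near the boundary:
  n = 17: C(17, 4) = 2380; 2380 < 3125? YES
  n = 18: C(18, 4) = 3060; 3060 < 3125? YES
  n = 19: C(19, 4) = 3876; 3876 < 3125? NO
The largest n with C(n, 4) < 3125 is n = 18 (where E[X] = 612/625 ≈ 0.9792000). Hence R_5(4) > 18, i.e. R_5(4) ≥ 19.

Largest n = 18; hence R_5(4) > 18.


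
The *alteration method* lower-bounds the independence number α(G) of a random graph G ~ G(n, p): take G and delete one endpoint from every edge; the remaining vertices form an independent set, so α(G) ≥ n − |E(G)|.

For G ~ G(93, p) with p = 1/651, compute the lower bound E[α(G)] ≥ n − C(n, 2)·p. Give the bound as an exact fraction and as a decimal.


E[|E(G)|] = C(93, 2)·p = 4278 · (1/651) = 46/7.
E[α(G)] ≥ n − E[|E(G)|] = 93 − 46/7 = 605/7.
Numerically: ≈ 86.4286.
(This is only a lower bound; the true E[α(G)] may be larger.)

E[α(G)] ≥ 605/7 ≈ 86.4286.


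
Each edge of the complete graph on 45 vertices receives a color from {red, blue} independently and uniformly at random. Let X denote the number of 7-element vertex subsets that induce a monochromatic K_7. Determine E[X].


Let X = Σ_S X_S over the C(45, 7) = 45379620 subsets S of size 7, where X_S = 1 if the K_7 on S is monochromatic.
For a fixed S, the K_7 on S has C(7, 2) = 21 edges. P[all 21 edges red] = (1/2)^21, and likewise for blue, so P[monochromatic] = 2·(1/2)^21 = 2^{1 − 21} = 1/1048576.
Summing: E[X] = C(45, 7) · 2^{1 − 21} = 45379620 · 1/1048576 = 11344905/262144.
Numerically: E[X] ≈ 43.27738.

E[X] = C(45,7)·2^(1−C(7,2)) = 11344905/262144 ≈ 43.27738.


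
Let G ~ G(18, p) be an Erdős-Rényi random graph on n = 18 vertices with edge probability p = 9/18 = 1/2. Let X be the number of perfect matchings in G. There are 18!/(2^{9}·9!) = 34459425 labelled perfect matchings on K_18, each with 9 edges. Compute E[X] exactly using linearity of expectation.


K_18 has 18!/(2^{9}·9!) = 34459425 labelled perfect matchings.
For each such perfect matching H, let X_H = 1 if all 9 edges of H are present in G. Then P[X_H = 1] = p^{9} = (1/2)^{9} = 1/512.
By linearity: E[X] = Σ_H E[X_H] = 34459425 · p^{9} = 34459425 · 1/512 = 34459425/512.
Numerically: E[X] ≈ 6.73e+04.

E[X] = 34459425 · (1/2)^{9} = 34459425/512 ≈ 6.73e+04.


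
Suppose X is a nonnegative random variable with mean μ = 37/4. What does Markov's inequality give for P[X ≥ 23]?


μ = E[X] = 37/4, a = 23.
Markov: P[X ≥ 23] ≤ μ/a = (37/4)/23 = 37/92.
Numerically: ≈ 0.40217.
(Since a = 23 > μ = 9.25000, the bound 37/92 is < 1 and informative.)

P[X ≥ 23] ≤ 37/92 ≈ 0.40217.


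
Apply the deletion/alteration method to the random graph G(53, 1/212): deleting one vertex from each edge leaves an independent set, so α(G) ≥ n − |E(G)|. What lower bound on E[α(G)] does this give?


E[|E(G)|] = C(53, 2)·p = 1378 · (1/212) = 13/2.
E[α(G)] ≥ n − E[|E(G)|] = 53 − 13/2 = 93/2.
Numerically: ≈ 46.500.
(This is only a lower bound; the true E[α(G)] may be larger.)

E[α(G)] ≥ 93/2 ≈ 46.500.


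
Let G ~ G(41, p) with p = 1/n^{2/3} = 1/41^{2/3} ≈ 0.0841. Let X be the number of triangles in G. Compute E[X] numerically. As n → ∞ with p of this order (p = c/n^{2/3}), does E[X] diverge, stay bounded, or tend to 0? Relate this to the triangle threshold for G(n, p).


Number of potential triangles: C(41, 3) = 10660.
Each occurs with probability p³ ≈ (0.0841)³ ≈ 5.948840e-04.
By linearity: E[X] = C(41, 3)·p³ ≈ 10660 · 5.948840e-04 ≈ 6.3415.
Since α = 2/3 < 1, p = c/n^{2/3} ≫ 1/n is above the triangle threshold p ~ 1/n. Asymptotically E[X] ~ (c³/6)·n^{3(1−α)} = (1³/6)·n^{1} → ∞; triangles are abundant w.h.p.

E[X] ≈ 6.3415; in regime p = Θ(1/n^{2/3}) E[X] diverges (above the triangle threshold p ~ 1/n).


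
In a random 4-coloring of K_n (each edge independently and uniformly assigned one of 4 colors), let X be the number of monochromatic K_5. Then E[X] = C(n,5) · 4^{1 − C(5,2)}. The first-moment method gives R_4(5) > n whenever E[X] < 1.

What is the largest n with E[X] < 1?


We need C(n, 5) · 4^{1 − 10} < 1, i.e. C(n, 5) < 4^{10 − 1} = 262144.
Check values of n near the boundary:
  n = 27: C(27, 5) = 80730; 80730 < 262144? YES
  n = 28: C(28, 5) = 98280; 98280 < 262144? YES
  n = 29: C(29, 5) = 118755; 118755 < 262144? YES
  n = 30: C(30, 5) = 142506; 142506 < 262144? YES
  n = 31: C(31, 5) = 169911; 169911 < 262144? YES
  n = 32: C(32, 5) = 201376; 201376 < 262144? YES
  n = 33: C(33, 5) = 237336; 237336 < 262144? YES
  n = 34: C(34, 5) = 278256; 278256 < 262144? NO
The largest n with C(n, 5) < 262144 is n = 33 (where E[X] = 29667/32768 ≈ 0.905). Hence R_4(5) > 33, i.e. R_4(5) ≥ 34.

Largest n = 33; hence R_4(5) > 33.


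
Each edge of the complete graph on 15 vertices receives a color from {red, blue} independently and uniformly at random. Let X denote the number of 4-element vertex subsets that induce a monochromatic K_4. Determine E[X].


Let X = Σ_S X_S over the C(15, 4) = 1365 subsets S of size 4, where X_S = 1 if the K_4 on S is monochromatic.
For a fixed S, the K_4 on S has C(4, 2) = 6 edges. P[all 6 edges red] = (1/2)^6, and likewise for blue, so P[monochromatic] = 2·(1/2)^6 = 2^{1 − 6} = 1/32.
By linearity: E[X] = C(15, 4) · 2^{1 − 6} = 1365 · 1/32 = 1365/32.
Numerically: E[X] ≈ 42.656.

E[X] = C(15,4)·2^(1−C(4,2)) = 1365/32 ≈ 42.656.


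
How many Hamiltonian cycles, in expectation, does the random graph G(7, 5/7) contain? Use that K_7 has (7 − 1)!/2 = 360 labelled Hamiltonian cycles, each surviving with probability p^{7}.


K_7 has (7 − 1)!/2 = 360 labelled Hamiltonian cycles.
For each such Hamiltonian cycle H, let X_H = 1 if all 7 edges of H are present in G. Then P[X_H = 1] = p^{7} = (5/7)^{7} = 78125/823543.
Summing the indicators: E[X] = Σ_H E[X_H] = 360 · p^{7} = 360 · 78125/823543 = 28125000/823543.
Numerically: E[X] ≈ 34.1512.

E[X] = 360 · (5/7)^{7} = 28125000/823543 ≈ 34.1512.


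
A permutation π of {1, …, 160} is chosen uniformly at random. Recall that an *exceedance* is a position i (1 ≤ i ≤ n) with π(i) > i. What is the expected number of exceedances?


Write X = Σ_{i=1}^{160} X_i, where X_i = 1_{π(i) > i}.
For each fixed i, π(i) is uniform over {1, …, 160} (marginal of a uniform permutation), so P[π(i) > i] = (n − i)/n. Summing: Σ_{i=1}^{160} (n − i)/n = (0 + 1 + … + 159)/160 = 160(160 − 1)/(2·160) = (160 − 1)/2.
Hence E[X] = Σ_{i=1}^{160} (160 − i)/160 = 159/2 ≈ 79.50000.

E[X] = 159/2 = 79.50000.


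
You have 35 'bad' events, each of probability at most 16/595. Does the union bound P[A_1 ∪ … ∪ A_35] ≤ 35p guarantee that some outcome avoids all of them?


Union bound: P[∪_{i=1}^{35} A_i] ≤ Σ_i P[A_i] ≤ 35·p = 35·(16/595) = 16/17.
Numerically: 16/17 ≈ 0.941176.
Is 16/17 < 1? YES.
Since P[∪ A_i] ≤ 16/17 < 1, the complement has P[∩ A_i^c] ≥ 1 − 16/17 = 1/17 > 0, so some outcome avoids every A_i.

35·p = 16/17 ≈ 0.941176; existence CERTIFIED by the union bound.


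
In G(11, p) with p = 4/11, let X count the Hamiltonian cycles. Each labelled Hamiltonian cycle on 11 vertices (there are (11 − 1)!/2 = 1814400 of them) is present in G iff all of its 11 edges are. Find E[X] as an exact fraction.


K_11 has (11 − 1)!/2 = 1814400 labelled Hamiltonian cycles.
For each such Hamiltonian cycle H, let X_H = 1 if all 11 edges of H are present in G. Then P[X_H = 1] = p^{11} = (4/11)^{11} = 4194304/285311670611.
By linearity: E[X] = Σ_H E[X_H] = 1814400 · p^{11} = 1814400 · 4194304/285311670611 = 7610145177600/285311670611.
Numerically: E[X] ≈ 26.7.

E[X] = 1814400 · (4/11)^{11} = 7610145177600/285311670611 ≈ 26.7.


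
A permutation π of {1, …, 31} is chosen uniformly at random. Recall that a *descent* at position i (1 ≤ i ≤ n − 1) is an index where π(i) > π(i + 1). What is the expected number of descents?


Write X = Σ X_I over i = 1, …, 30, with X_I the indicator of one descent.
There are 30 indicators.
For each fixed i, the pair (π(i), π(i+1)) is a uniformly random ordered pair of distinct values from {1, …, 31}; by symmetry P[π(i) > π(i+1)] = 1/2.
By linearity: E[X] = 30 · (1/2) = (31 − 1) · (1/2) = 15 ≈ 15.000.

E[X] = 15 = 15.000.


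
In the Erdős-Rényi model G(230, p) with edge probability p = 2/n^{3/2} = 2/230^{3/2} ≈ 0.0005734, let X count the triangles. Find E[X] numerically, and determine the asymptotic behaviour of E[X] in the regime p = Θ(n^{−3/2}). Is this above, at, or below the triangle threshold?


Number of potential triangles: C(230, 3) = 2001460.
Each occurs with probability p³ ≈ (0.0005734)³ ≈ 1.885015e-10.
By linearity: E[X] = C(230, 3)·p³ ≈ 2001460 · 1.885015e-10 ≈ 0.0004.
Since α = 3/2 > 1, p = c/n^{3/2} = o(1/n) is below the triangle threshold p ~ 1/n. Asymptotically E[X] ~ (c³/6)·n^{3(1−α)} = (2³/6)·n^{-1.5} → 0, so by Markov's inequality G has no triangles w.h.p.

E[X] ≈ 0.0004; in regime p = Θ(1/n^{3/2}) E[X] tends to 0 (below the triangle threshold p ~ 1/n).


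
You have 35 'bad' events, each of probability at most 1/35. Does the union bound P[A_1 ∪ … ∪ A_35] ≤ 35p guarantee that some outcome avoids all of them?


Union bound: P[∪_{i=1}^{35} A_i] ≤ Σ_i P[A_i] ≤ 35·p = 35·(1/35) = 1.
Numerically: 1 ≈ 1.0000000.
Is 1 < 1? NO.
Since the bound 1 is ≥ 1, the union bound is uninformative here; it does NOT by itself certify existence.

35·p = 1 ≈ 1.0000000; existence NOT certified by the union bound.


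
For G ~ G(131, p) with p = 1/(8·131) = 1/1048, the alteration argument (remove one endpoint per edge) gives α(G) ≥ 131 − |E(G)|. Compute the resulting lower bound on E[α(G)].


E[|E(G)|] = C(131, 2)·p = 8515 · (1/1048) = 65/8.
E[α(G)] ≥ n − E[|E(G)|] = 131 − 65/8 = 983/8.
Numerically: ≈ 122.875.
(This is only a lower bound; the true E[α(G)] may be larger.)

E[α(G)] ≥ 983/8 ≈ 122.875.


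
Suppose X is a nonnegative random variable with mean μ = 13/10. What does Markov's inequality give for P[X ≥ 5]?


μ = E[X] = 13/10, a = 5.
Markov: P[X ≥ 5] ≤ μ/a = (13/10)/5 = 13/50.
Numerically: ≈ 0.26000.
(Since a = 5 > μ = 1.30000, the bound 13/50 is < 1 and informative.)

P[X ≥ 5] ≤ 13/50 ≈ 0.26000.


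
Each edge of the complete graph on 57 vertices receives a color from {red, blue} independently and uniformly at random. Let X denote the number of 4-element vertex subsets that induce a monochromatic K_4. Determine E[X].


Let X = Σ_S X_S over the C(57, 4) = 395010 subsets S of size 4, where X_S = 1 if the K_4 on S is monochromatic.
For a fixed S, the K_4 on S has C(4, 2) = 6 edges. P[all 6 edges red] = (1/2)^6, and likewise for blue, so P[monochromatic] = 2·(1/2)^6 = 2^{1 − 6} = 1/32.
By linearity: E[X] = C(57, 4) · 2^{1 − 6} = 395010 · 1/32 = 197505/16.
Numerically: E[X] ≈ 12344.062.

E[X] = C(57,4)·2^(1−C(4,2)) = 197505/16 ≈ 12344.062.


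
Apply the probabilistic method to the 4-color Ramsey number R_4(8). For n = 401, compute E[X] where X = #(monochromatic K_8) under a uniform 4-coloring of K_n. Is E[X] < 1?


E[X] = C(401, 8) · 4^{1 − 28} = 15456772627710150 · 4^{−27} = 15456772627710150/18014398509481984.
As a reduced fraction: E[X] = 7728386313855075/9007199254740992 ≈ 0.85802.
Is E[X] < 1? YES.
Since E[X] < 1, there exists a 4-coloring of K_{401} with no monochromatic K_8; hence R_4(8) > 401.

E[X] = 7728386313855075/9007199254740992 ≈ 0.85802; E[X] < 1, so R_4(8) > 401.


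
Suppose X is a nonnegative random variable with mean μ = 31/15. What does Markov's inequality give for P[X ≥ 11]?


μ = E[X] = 31/15, a = 11.
Markov: P[X ≥ 11] ≤ μ/a = (31/15)/11 = 31/165.
Numerically: ≈ 0.1879.
(Since a = 11 > μ = 2.0667, the bound 31/165 is < 1 and informative.)

P[X ≥ 11] ≤ 31/165 ≈ 0.1879.


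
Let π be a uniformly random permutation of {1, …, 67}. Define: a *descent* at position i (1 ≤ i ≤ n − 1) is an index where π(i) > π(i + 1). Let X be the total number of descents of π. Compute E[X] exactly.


Write X = Σ X_I over i = 1, …, 66, with X_I the indicator of one descent.
There are 66 indicators.
For each fixed i, the pair (π(i), π(i+1)) is a uniformly random ordered pair of distinct values from {1, …, 67}; by symmetry P[π(i) > π(i+1)] = 1/2.
By linearity: E[X] = 66 · (1/2) = (67 − 1) · (1/2) = 33 ≈ 33.00000.

E[X] = 33 = 33.00000.


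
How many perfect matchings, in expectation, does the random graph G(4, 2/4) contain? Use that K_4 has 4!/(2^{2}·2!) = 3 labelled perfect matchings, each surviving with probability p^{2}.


K_4 has 4!/(2^{2}·2!) = 3 labelled perfect matchings.
For each such perfect matching H, let X_H = 1 if all 2 edges of H are present in G. Then P[X_H = 1] = p^{2} = (1/2)^{2} = 1/4.
By linearity of expectation: E[X] = Σ_H E[X_H] = 3 · p^{2} = 3 · 1/4 = 3/4.
Numerically: E[X] ≈ 0.75.

E[X] = 3 · (1/2)^{2} = 3/4 ≈ 0.75.


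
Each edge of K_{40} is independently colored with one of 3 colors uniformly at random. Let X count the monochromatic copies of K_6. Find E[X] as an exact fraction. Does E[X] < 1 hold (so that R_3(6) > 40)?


E[X] = C(40, 6) · 3^{1 − 15} = 3838380 · 3^{−14} = 3838380/4782969.
As a reduced fraction: E[X] = 1279460/1594323 ≈ 0.803.
Is E[X] < 1? YES.
Since E[X] < 1, there exists a 3-coloring of K_{40} with no monochromatic K_6; hence R_3(6) > 40.

E[X] = 1279460/1594323 ≈ 0.803; E[X] < 1, so R_3(6) > 40.


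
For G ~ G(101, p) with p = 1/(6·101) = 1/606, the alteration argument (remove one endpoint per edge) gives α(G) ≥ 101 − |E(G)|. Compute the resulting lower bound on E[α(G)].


E[|E(G)|] = C(101, 2)·p = 5050 · (1/606) = 25/3.
E[α(G)] ≥ n − E[|E(G)|] = 101 − 25/3 = 278/3.
Numerically: ≈ 92.66667.
(This is only a lower bound; the true E[α(G)] may be larger.)

E[α(G)] ≥ 278/3 ≈ 92.66667.


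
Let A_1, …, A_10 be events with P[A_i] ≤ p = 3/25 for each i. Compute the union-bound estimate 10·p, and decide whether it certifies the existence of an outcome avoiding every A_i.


Union bound: P[∪_{i=1}^{10} A_i] ≤ Σ_i P[A_i] ≤ 10·p = 10·(3/25) = 6/5.
Numerically: 6/5 ≈ 1.200000.
Is 6/5 < 1? NO.
Since the bound 6/5 is ≥ 1, the union bound is uninformative here; it does NOT by itself certify existence.

10·p = 6/5 ≈ 1.200000; existence NOT certified by the union bound.


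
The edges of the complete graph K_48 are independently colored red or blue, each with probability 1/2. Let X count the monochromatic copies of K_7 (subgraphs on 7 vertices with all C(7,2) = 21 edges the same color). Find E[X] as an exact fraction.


Let X = Σ_S X_S over the C(48, 7) = 73629072 subsets S of size 7, where X_S = 1 if the K_7 on S is monochromatic.
For a fixed S, the K_7 on S has C(7, 2) = 21 edges. P[all 21 edges red] = (1/2)^21, and likewise for blue, so P[monochromatic] = 2·(1/2)^21 = 2^{1 − 21} = 1/1048576.
By linearity of expectation: E[X] = C(48, 7) · 2^{1 − 21} = 73629072 · 1/1048576 = 4601817/65536.
Numerically: E[X] ≈ 70.21815.

E[X] = C(48,7)·2^(1−C(7,2)) = 4601817/65536 ≈ 70.21815.


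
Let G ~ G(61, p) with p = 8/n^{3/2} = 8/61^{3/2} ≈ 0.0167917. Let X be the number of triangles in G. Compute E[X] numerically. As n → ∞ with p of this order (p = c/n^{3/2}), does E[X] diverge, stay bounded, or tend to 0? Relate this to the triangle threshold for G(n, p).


Number of potential triangles: C(61, 3) = 35990.
Each occurs with probability p³ ≈ (0.0167917)³ ≈ 4.73462627e-06.
By linearity: E[X] = C(61, 3)·p³ ≈ 35990 · 4.73462627e-06 ≈ 0.170399.
Since α = 3/2 > 1, p = c/n^{3/2} = o(1/n) is below the triangle threshold p ~ 1/n. Asymptotically E[X] ~ (c³/6)·n^{3(1−α)} = (8³/6)·n^{-1.5} → 0, so by Markov's inequality G has no triangles w.h.p.

E[X] ≈ 0.170399; in regime p = Θ(1/n^{3/2}) E[X] tends to 0 (below the triangle threshold p ~ 1/n).


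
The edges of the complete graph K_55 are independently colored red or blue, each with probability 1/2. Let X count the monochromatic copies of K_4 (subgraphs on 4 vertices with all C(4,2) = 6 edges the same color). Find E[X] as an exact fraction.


Let X = Σ_S X_S over the C(55, 4) = 341055 subsets S of size 4, where X_S = 1 if the K_4 on S is monochromatic.
For a fixed S, the K_4 on S has C(4, 2) = 6 edges. P[all 6 edges red] = (1/2)^6, and likewise for blue, so P[monochromatic] = 2·(1/2)^6 = 2^{1 − 6} = 1/32.
By linearity: E[X] = C(55, 4) · 2^{1 − 6} = 341055 · 1/32 = 341055/32.
Numerically: E[X] ≈ 10657.968750.

E[X] = C(55,4)·2^(1−C(4,2)) = 341055/32 ≈ 10657.968750.


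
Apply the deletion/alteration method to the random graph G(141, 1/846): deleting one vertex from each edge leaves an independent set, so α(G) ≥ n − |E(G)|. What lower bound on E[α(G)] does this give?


E[|E(G)|] = C(141, 2)·p = 9870 · (1/846) = 35/3.
E[α(G)] ≥ n − E[|E(G)|] = 141 − 35/3 = 388/3.
Numerically: ≈ 129.333333.
(This is only a lower bound; the true E[α(G)] may be larger.)

E[α(G)] ≥ 388/3 ≈ 129.333333.


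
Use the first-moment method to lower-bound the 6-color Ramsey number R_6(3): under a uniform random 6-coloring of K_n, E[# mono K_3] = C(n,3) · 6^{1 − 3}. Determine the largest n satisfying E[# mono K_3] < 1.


We need C(n, 3) · 6^{1 − 3} < 1, i.e. C(n, 3) < 6^{3 − 1} = 36.
Check values of n near the boundary:
  n = 4: C(4, 3) = 4; 4 < 36? YES
  n = 5: C(5, 3) = 10; 10 < 36? YES
  n = 6: C(6, 3) = 20; 20 < 36? YES
  n = 7: C(7, 3) = 35; 35 < 36? YES
  n = 8: C(8, 3) = 56; 56 < 36? NO
  n = 9: C(9, 3) = 84; 84 < 36? NO
  n = 10: C(10, 3) = 120; 120 < 36? NO
The largest n with C(n, 3) < 36 is n = 7 (where E[X] = 35/36 ≈ 0.972). Hence R_6(3) > 7, i.e. R_6(3) ≥ 8.

Largest n = 7; hence R_6(3) > 7.


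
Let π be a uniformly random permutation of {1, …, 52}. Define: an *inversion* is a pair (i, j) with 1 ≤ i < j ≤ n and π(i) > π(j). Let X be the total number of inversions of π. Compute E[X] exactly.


Write X = Σ X_I over the C(52, 2) = 1326 pairs i < j, with X_I the indicator of one inversion.
There are 1326 indicators.
For each fixed pair i < j, the values π(i) and π(j) are two distinct elements of {1, …, 52} in uniformly random order; by symmetry P[π(i) > π(j)] = 1/2.
By linearity: E[X] = 1326 · (1/2) = C(52, 2) · (1/2) = 1326/2 = 663 ≈ 663.000000.

E[X] = 663 = 663.000000.


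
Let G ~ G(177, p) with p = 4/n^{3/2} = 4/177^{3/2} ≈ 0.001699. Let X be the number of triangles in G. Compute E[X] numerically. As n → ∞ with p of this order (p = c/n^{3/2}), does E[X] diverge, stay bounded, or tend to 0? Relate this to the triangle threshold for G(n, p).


Number of potential triangles: C(177, 3) = 908600.
Each occurs with probability p³ ≈ (0.001699)³ ≈ 4.901176e-09.
By linearity: E[X] = C(177, 3)·p³ ≈ 908600 · 4.901176e-09 ≈ 0.0045.
Since α = 3/2 > 1, p = c/n^{3/2} = o(1/n) is below the triangle threshold p ~ 1/n. Asymptotically E[X] ~ (c³/6)·n^{3(1−α)} = (4³/6)·n^{-1.5} → 0, so by Markov's inequality G has no triangles w.h.p.

E[X] ≈ 0.0045; in regime p = Θ(1/n^{3/2}) E[X] tends to 0 (below the triangle threshold p ~ 1/n).


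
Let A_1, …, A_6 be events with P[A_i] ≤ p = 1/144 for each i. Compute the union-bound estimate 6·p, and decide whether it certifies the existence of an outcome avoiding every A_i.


Union bound: P[∪_{i=1}^{6} A_i] ≤ Σ_i P[A_i] ≤ 6·p = 6·(1/144) = 1/24.
Numerically: 1/24 ≈ 0.0417.
Is 1/24 < 1? YES.
Since P[∪ A_i] ≤ 1/24 < 1, the complement has P[∩ A_i^c] ≥ 1 − 1/24 = 23/24 > 0, so some outcome avoids every A_i.

6·p = 1/24 ≈ 0.0417; existence CERTIFIED by the union bound.


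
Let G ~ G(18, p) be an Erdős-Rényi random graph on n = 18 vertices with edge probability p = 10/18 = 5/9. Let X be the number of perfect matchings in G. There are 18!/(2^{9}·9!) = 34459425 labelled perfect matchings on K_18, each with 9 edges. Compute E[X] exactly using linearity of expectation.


K_18 has 18!/(2^{9}·9!) = 34459425 labelled perfect matchings.
For each such perfect matching H, let X_H = 1 if all 9 edges of H are present in G. Then P[X_H = 1] = p^{9} = (5/9)^{9} = 1953125/387420489.
Summing the indicators: E[X] = Σ_H E[X_H] = 34459425 · p^{9} = 34459425 · 1953125/387420489 = 830908203125/4782969.
Numerically: E[X] ≈ 173722.

E[X] = 34459425 · (5/9)^{9} = 830908203125/4782969 ≈ 173722.


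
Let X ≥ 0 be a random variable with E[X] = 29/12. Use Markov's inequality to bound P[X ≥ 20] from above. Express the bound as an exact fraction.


μ = E[X] = 29/12, a = 20.
Markov: P[X ≥ 20] ≤ μ/a = (29/12)/20 = 29/240.
Numerically: ≈ 0.12083.
(Since a = 20 > μ = 2.41667, the bound 29/240 is < 1 and informative.)

P[X ≥ 20] ≤ 29/240 ≈ 0.12083.


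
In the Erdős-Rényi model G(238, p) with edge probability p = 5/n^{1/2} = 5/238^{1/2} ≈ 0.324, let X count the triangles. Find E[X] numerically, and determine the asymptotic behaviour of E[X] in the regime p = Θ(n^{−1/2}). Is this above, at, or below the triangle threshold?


Number of potential triangles: C(238, 3) = 2218636.
Each occurs with probability p³ ≈ (0.324)³ ≈ 3.40443e-02.
By linearity: E[X] = C(238, 3)·p³ ≈ 2218636 · 3.40443e-02 ≈ 75531.939.
Since α = 1/2 < 1, p = c/n^{1/2} ≫ 1/n is above the triangle threshold p ~ 1/n. Asymptotically E[X] ~ (c³/6)·n^{3(1−α)} = (5³/6)·n^{1.5} → ∞; triangles are abundant w.h.p.

E[X] ≈ 75531.939; in regime p = Θ(1/n^{1/2}) E[X] diverges (above the triangle threshold p ~ 1/n).


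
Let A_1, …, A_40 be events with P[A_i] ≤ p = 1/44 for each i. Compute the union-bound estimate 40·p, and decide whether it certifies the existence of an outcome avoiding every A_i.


Union bound: P[∪_{i=1}^{40} A_i] ≤ Σ_i P[A_i] ≤ 40·p = 40·(1/44) = 10/11.
Numerically: 10/11 ≈ 0.909091.
Is 10/11 < 1? YES.
Since P[∪ A_i] ≤ 10/11 < 1, the complement has P[∩ A_i^c] ≥ 1 − 10/11 = 1/11 > 0, so some outcome avoids every A_i.

40·p = 10/11 ≈ 0.909091; existence CERTIFIED by the union bound.


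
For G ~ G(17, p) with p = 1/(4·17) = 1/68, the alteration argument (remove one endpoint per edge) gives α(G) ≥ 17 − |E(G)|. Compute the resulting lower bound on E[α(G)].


E[|E(G)|] = C(17, 2)·p = 136 · (1/68) = 2.
E[α(G)] ≥ n − E[|E(G)|] = 17 − 2 = 15.
Numerically: ≈ 15.0000.
(This is only a lower bound; the true E[α(G)] may be larger.)

E[α(G)] ≥ 15 ≈ 15.0000.


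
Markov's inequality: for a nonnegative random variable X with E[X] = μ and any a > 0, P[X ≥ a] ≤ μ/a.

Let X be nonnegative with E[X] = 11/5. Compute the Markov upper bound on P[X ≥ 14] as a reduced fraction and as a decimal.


μ = E[X] = 11/5, a = 14.
Markov: P[X ≥ 14] ≤ μ/a = (11/5)/14 = 11/70.
Numerically: ≈ 0.157143.
(Since a = 14 > μ = 2.200000, the bound 11/70 is < 1 and informative.)

P[X ≥ 14] ≤ 11/70 ≈ 0.157143.


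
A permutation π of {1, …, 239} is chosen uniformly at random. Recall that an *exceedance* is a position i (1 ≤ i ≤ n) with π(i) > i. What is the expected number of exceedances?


Write X = Σ_{i=1}^{239} X_i, where X_i = 1_{π(i) > i}.
For each fixed i, π(i) is uniform over {1, …, 239} (marginal of a uniform permutation), so P[π(i) > i] = (n − i)/n. Summing: Σ_{i=1}^{239} (n − i)/n = (0 + 1 + … + 238)/239 = 239(239 − 1)/(2·239) = (239 − 1)/2.
Hence E[X] = Σ_{i=1}^{239} (239 − i)/239 = 119 ≈ 119.00000.

E[X] = 119 = 119.00000.


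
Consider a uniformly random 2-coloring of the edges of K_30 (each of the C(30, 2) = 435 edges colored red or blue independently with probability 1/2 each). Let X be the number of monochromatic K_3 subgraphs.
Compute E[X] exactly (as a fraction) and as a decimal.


Let X = Σ_S X_S over the C(30, 3) = 4060 subsets S of size 3, where X_S = 1 if the K_3 on S is monochromatic.
For a fixed S, the K_3 on S has C(3, 2) = 3 edges. P[all 3 edges red] = (1/2)^3, and likewise for blue, so P[monochromatic] = 2·(1/2)^3 = 2^{1 − 3} = 1/4.
By linearity of expectation: E[X] = C(30, 3) · 2^{1 − 3} = 4060 · 1/4 = 1015.
Numerically: E[X] ≈ 1015.0000.

E[X] = C(30,3)·2^(1−C(3,2)) = 1015 ≈ 1015.0000.


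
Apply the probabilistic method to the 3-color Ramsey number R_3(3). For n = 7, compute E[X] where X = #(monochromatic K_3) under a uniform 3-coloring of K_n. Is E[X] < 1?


E[X] = C(7, 3) · 3^{1 − 3} = 35 · 3^{−2} = 35/9.
As a reduced fraction: E[X] = 35/9 ≈ 3.888889.
Is E[X] < 1? NO.
Since E[X] ≥ 1, the first-moment bound is inconclusive at n = 7; it does NOT by itself certify R_3(3) > 7.

E[X] = 35/9 ≈ 3.888889; E[X] ≥ 1; first-moment method inconclusive here.


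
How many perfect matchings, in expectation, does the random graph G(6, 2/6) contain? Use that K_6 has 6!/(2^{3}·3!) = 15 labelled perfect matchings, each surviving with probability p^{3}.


K_6 has 6!/(2^{3}·3!) = 15 labelled perfect matchings.
For each such perfect matching H, let X_H = 1 if all 3 edges of H are present in G. Then P[X_H = 1] = p^{3} = (1/3)^{3} = 1/27.
By linearity of expectation: E[X] = Σ_H E[X_H] = 15 · p^{3} = 15 · 1/27 = 5/9.
Numerically: E[X] ≈ 0.555556.

E[X] = 15 · (1/3)^{3} = 5/9 ≈ 0.555556.


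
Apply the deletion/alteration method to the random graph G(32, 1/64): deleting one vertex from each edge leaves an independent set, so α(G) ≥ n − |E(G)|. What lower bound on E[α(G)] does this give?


E[|E(G)|] = C(32, 2)·p = 496 · (1/64) = 31/4.
E[α(G)] ≥ n − E[|E(G)|] = 32 − 31/4 = 97/4.
Numerically: ≈ 24.250.
(This is only a lower bound; the true E[α(G)] may be larger.)

E[α(G)] ≥ 97/4 ≈ 24.250.


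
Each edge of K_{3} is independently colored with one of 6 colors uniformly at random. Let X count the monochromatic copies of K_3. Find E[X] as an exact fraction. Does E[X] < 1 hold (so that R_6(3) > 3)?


E[X] = C(3, 3) · 6^{1 − 3} = 1 · 6^{−2} = 1/36.
As a reduced fraction: E[X] = 1/36 ≈ 0.0278.
Is E[X] < 1? YES.
Since E[X] < 1, there exists a 6-coloring of K_{3} with no monochromatic K_3; hence R_6(3) > 3.

E[X] = 1/36 ≈ 0.0278; E[X] < 1, so R_6(3) > 3.


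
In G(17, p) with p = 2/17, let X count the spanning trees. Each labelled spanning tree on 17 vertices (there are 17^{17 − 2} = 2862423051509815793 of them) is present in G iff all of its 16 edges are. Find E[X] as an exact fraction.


K_17 has 17^{17 − 2} = 2862423051509815793 labelled spanning trees.
For each such spanning tree H, let X_H = 1 if all 16 edges of H are present in G. Then P[X_H = 1] = p^{16} = (2/17)^{16} = 65536/48661191875666868481.
Summing the indicators: E[X] = Σ_H E[X_H] = 2862423051509815793 · p^{16} = 2862423051509815793 · 65536/48661191875666868481 = 65536/17.
Numerically: E[X] ≈ 3855.

E[X] = 2862423051509815793 · (2/17)^{16} = 65536/17 ≈ 3855.


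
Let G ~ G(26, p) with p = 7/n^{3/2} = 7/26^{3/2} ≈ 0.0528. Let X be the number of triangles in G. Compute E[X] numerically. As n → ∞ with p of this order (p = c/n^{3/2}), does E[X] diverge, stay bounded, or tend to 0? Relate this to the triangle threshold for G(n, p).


Number of potential triangles: C(26, 3) = 2600.
Each occurs with probability p³ ≈ (0.0528)³ ≈ 1.47202e-04.
By linearity: E[X] = C(26, 3)·p³ ≈ 2600 · 1.47202e-04 ≈ 0.383.
Since α = 3/2 > 1, p = c/n^{3/2} = o(1/n) is below the triangle threshold p ~ 1/n. Asymptotically E[X] ~ (c³/6)·n^{3(1−α)} = (7³/6)·n^{-1.5} → 0, so by Markov's inequality G has no triangles w.h.p.

E[X] ≈ 0.383; in regime p = Θ(1/n^{3/2}) E[X] tends to 0 (below the triangle threshold p ~ 1/n).


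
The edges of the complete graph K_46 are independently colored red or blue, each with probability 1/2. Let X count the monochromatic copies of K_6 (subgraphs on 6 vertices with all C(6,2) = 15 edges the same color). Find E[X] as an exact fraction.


Let X = Σ_S X_S over the C(46, 6) = 9366819 subsets S of size 6, where X_S = 1 if the K_6 on S is monochromatic.
For a fixed S, the K_6 on S has C(6, 2) = 15 edges. P[all 15 edges red] = (1/2)^15, and likewise for blue, so P[monochromatic] = 2·(1/2)^15 = 2^{1 − 15} = 1/16384.
By linearity of expectation: E[X] = C(46, 6) · 2^{1 − 15} = 9366819 · 1/16384 = 9366819/16384.
Numerically: E[X] ≈ 571.705.

E[X] = C(46,6)·2^(1−C(6,2)) = 9366819/16384 ≈ 571.705.


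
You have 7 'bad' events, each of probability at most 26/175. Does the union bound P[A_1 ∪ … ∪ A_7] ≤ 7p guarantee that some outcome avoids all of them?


Union bound: P[∪_{i=1}^{7} A_i] ≤ Σ_i P[A_i] ≤ 7·p = 7·(26/175) = 26/25.
Numerically: 26/25 ≈ 1.040000.
Is 26/25 < 1? NO.
Since the bound 26/25 is ≥ 1, the union bound is uninformative here; it does NOT by itself certify existence.

7·p = 26/25 ≈ 1.040000; existence NOT certified by the union bound.


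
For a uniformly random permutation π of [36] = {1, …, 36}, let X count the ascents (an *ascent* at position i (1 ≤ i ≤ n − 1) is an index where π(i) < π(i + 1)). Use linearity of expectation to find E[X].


Write X = Σ X_I over i = 1, …, 35, with X_I the indicator of one ascent.
There are 35 indicators.
For each fixed i, the pair (π(i), π(i+1)) is a uniformly random ordered pair of distinct values from {1, …, 36}; by symmetry P[π(i) < π(i+1)] = 1/2.
By linearity: E[X] = 35 · (1/2) = (36 − 1) · (1/2) = 35/2 ≈ 17.5000.

E[X] = 35/2 = 17.5000.


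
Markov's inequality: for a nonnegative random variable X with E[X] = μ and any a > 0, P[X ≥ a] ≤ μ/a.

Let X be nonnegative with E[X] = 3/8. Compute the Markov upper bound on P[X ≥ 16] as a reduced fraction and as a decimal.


μ = E[X] = 3/8, a = 16.
Markov: P[X ≥ 16] ≤ μ/a = (3/8)/16 = 3/128.
Numerically: ≈ 0.023.
(Since a = 16 > μ = 0.375, the bound 3/128 is < 1 and informative.)

P[X ≥ 16] ≤ 3/128 ≈ 0.023.


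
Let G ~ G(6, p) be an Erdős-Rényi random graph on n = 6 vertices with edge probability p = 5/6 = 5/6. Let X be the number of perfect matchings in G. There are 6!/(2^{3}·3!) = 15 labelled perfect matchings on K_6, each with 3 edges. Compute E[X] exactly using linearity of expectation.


K_6 has 6!/(2^{3}·3!) = 15 labelled perfect matchings.
For each such perfect matching H, let X_H = 1 if all 3 edges of H are present in G. Then P[X_H = 1] = p^{3} = (5/6)^{3} = 125/216.
By linearity: E[X] = Σ_H E[X_H] = 15 · p^{3} = 15 · 125/216 = 625/72.
Numerically: E[X] ≈ 8.68056.

E[X] = 15 · (5/6)^{3} = 625/72 ≈ 8.68056.


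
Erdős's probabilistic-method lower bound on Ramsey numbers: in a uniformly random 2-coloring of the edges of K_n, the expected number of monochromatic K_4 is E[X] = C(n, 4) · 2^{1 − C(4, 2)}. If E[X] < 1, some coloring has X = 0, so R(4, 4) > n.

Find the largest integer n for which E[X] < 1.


We need C(n, 4) · 2^{1 − 6} < 1, i.e. C(n, 4) < 2^{6 − 1} = 32.
Check values of n near the boundary:
  n = 4: C(4, 4) = 1; 1 < 32? YES
  n = 5: C(5, 4) = 5; 5 < 32? YES
  n = 6: C(6, 4) = 15; 15 < 32? YES
  n = 7: C(7, 4) = 35; 35 < 32? NO
The largest n with C(n, 4) < 32 is n = 6 (where E[X] = 15/32 ≈ 0.469). Hence R(4, 4) > 6, i.e. R(4, 4) ≥ 7.

Largest n = 6; hence R(4, 4) > 6.


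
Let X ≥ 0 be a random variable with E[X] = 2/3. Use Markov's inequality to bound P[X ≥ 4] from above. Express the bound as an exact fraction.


μ = E[X] = 2/3, a = 4.
Markov: P[X ≥ 4] ≤ μ/a = (2/3)/4 = 1/6.
Numerically: ≈ 0.1667.
(Since a = 4 > μ = 0.6667, the bound 1/6 is < 1 and informative.)

P[X ≥ 4] ≤ 1/6 ≈ 0.1667.


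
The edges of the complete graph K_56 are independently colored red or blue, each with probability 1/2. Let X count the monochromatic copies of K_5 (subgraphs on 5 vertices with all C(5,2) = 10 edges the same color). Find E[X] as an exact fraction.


Let X = Σ_S X_S over the C(56, 5) = 3819816 subsets S of size 5, where X_S = 1 if the K_5 on S is monochromatic.
For a fixed S, the K_5 on S has C(5, 2) = 10 edges. P[all 10 edges red] = (1/2)^10, and likewise for blue, so P[monochromatic] = 2·(1/2)^10 = 2^{1 − 10} = 1/512.
By linearity: E[X] = C(56, 5) · 2^{1 − 10} = 3819816 · 1/512 = 477477/64.
Numerically: E[X] ≈ 7460.57812.

E[X] = C(56,5)·2^(1−C(5,2)) = 477477/64 ≈ 7460.57812.


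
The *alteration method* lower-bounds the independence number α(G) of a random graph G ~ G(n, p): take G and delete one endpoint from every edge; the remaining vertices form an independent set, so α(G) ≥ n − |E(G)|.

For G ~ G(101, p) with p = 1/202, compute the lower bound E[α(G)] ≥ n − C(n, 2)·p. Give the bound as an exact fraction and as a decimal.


E[|E(G)|] = C(101, 2)·p = 5050 · (1/202) = 25.
E[α(G)] ≥ n − E[|E(G)|] = 101 − 25 = 76.
Numerically: ≈ 76.000000.
(This is only a lower bound; the true E[α(G)] may be larger.)

E[α(G)] ≥ 76 ≈ 76.000000.


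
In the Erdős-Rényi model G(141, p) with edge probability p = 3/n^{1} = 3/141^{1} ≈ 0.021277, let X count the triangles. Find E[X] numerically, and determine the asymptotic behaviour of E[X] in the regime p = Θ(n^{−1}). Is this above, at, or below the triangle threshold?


Number of potential triangles: C(141, 3) = 457310.
Each occurs with probability p³ ≈ (0.021277)³ ≈ 9.6317772e-06.
By linearity: E[X] = C(141, 3)·p³ ≈ 457310 · 9.6317772e-06 ≈ 4.40471.
Here α = 1, so p = 3/n is exactly at the triangle threshold p ~ 1/n. Asymptotically E[X] → c³/6 = 3³/6 = 9/2 ≈ 4.50000, a bounded constant. In this regime the triangle count is asymptotically Poisson(c³/6).

E[X] ≈ 4.40471; in regime p = Θ(1/n^{1}) E[X] stays bounded (at the triangle threshold p ~ 1/n).


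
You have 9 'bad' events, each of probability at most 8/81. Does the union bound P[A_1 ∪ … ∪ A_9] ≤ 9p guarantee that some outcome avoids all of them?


Union bound: P[∪_{i=1}^{9} A_i] ≤ Σ_i P[A_i] ≤ 9·p = 9·(8/81) = 8/9.
Numerically: 8/9 ≈ 0.88889.
Is 8/9 < 1? YES.
Since P[∪ A_i] ≤ 8/9 < 1, the complement has P[∩ A_i^c] ≥ 1 − 8/9 = 1/9 > 0, so some outcome avoids every A_i.

9·p = 8/9 ≈ 0.88889; existence CERTIFIED by the union bound.


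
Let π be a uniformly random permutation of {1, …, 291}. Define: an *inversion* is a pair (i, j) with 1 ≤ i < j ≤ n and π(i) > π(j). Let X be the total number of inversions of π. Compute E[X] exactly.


Write X = Σ X_I over the C(291, 2) = 42195 pairs i < j, with X_I the indicator of one inversion.
There are 42195 indicators.
For each fixed pair i < j, the values π(i) and π(j) are two distinct elements of {1, …, 291} in uniformly random order; by symmetry P[π(i) > π(j)] = 1/2.
By linearity: E[X] = 42195 · (1/2) = C(291, 2) · (1/2) = 42195/2 = 42195/2 ≈ 21097.50000.

E[X] = 42195/2 = 21097.50000.


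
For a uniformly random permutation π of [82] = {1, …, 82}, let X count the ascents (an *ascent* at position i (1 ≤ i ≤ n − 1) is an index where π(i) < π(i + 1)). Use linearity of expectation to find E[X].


Write X = Σ X_I over i = 1, …, 81, with X_I the indicator of one ascent.
There are 81 indicators.
For each fixed i, the pair (π(i), π(i+1)) is a uniformly random ordered pair of distinct values from {1, …, 82}; by symmetry P[π(i) < π(i+1)] = 1/2.
By linearity: E[X] = 81 · (1/2) = (82 − 1) · (1/2) = 81/2 ≈ 40.500000.

E[X] = 81/2 = 40.500000.


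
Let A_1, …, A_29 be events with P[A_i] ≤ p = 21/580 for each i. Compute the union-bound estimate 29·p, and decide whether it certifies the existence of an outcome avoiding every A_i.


Union bound: P[∪_{i=1}^{29} A_i] ≤ Σ_i P[A_i] ≤ 29·p = 29·(21/580) = 21/20.
Numerically: 21/20 ≈ 1.0500.
Is 21/20 < 1? NO.
Since the bound 21/20 is ≥ 1, the union bound is uninformative here; it does NOT by itself certify existence.

29·p = 21/20 ≈ 1.0500; existence NOT certified by the union bound.


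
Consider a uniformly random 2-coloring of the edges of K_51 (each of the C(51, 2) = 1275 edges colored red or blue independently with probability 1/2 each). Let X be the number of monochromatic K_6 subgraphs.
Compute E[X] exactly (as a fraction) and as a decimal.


Let X = Σ_S X_S over the C(51, 6) = 18009460 subsets S of size 6, where X_S = 1 if the K_6 on S is monochromatic.
For a fixed S, the K_6 on S has C(6, 2) = 15 edges. P[all 15 edges red] = (1/2)^15, and likewise for blue, so P[monochromatic] = 2·(1/2)^15 = 2^{1 − 15} = 1/16384.
By linearity: E[X] = C(51, 6) · 2^{1 − 15} = 18009460 · 1/16384 = 4502365/4096.
Numerically: E[X] ≈ 1099.210205.

E[X] = C(51,6)·2^(1−C(6,2)) = 4502365/4096 ≈ 1099.210205.


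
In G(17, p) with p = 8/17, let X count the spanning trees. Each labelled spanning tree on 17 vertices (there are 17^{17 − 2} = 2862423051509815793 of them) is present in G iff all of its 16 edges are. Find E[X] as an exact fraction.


K_17 has 17^{17 − 2} = 2862423051509815793 labelled spanning trees.
For each such spanning tree H, let X_H = 1 if all 16 edges of H are present in G. Then P[X_H = 1] = p^{16} = (8/17)^{16} = 281474976710656/48661191875666868481.
Summing the indicators: E[X] = Σ_H E[X_H] = 2862423051509815793 · p^{16} = 2862423051509815793 · 281474976710656/48661191875666868481 = 281474976710656/17.
Numerically: E[X] ≈ 1.65574e+13.

E[X] = 2862423051509815793 · (8/17)^{16} = 281474976710656/17 ≈ 1.65574e+13.


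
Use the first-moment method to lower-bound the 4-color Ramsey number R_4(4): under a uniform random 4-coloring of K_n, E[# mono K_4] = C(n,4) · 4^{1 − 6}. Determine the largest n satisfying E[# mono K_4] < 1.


We need C(n, 4) · 4^{1 − 6} < 1, i.e. C(n, 4) < 4^{6 − 1} = 1024.
Check values of n near the boundary:
  n = 12: C(12, 4) = 495; 495 < 1024? YES
  n = 13: C(13, 4) = 715; 715 < 1024? YES
  n = 14: C(14, 4) = 1001; 1001 < 1024? YES
  n = 15: C(15, 4) = 1365; 1365 < 1024? NO
  n = 16: C(16, 4) = 1820; 1820 < 1024? NO
  n = 17: C(17, 4) = 2380; 2380 < 1024? NO
The largest n with C(n, 4) < 1024 is n = 14 (where E[X] = 1001/1024 ≈ 0.9775391). Hence R_4(4) > 14, i.e. R_4(4) ≥ 15.

Largest n = 14; hence R_4(4) > 14.


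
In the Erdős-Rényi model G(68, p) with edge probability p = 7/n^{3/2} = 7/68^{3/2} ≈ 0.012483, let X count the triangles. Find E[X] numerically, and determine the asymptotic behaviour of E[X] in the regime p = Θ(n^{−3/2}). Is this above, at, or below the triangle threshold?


Number of potential triangles: C(68, 3) = 50116.
Each occurs with probability p³ ≈ (0.012483)³ ≈ 1.9453781e-06.
By linearity: E[X] = C(68, 3)·p³ ≈ 50116 · 1.9453781e-06 ≈ 0.09749.
Since α = 3/2 > 1, p = c/n^{3/2} = o(1/n) is below the triangle threshold p ~ 1/n. Asymptotically E[X] ~ (c³/6)·n^{3(1−α)} = (7³/6)·n^{-1.5} → 0, so by Markov's inequality G has no triangles w.h.p.

E[X] ≈ 0.09749; in regime p = Θ(1/n^{3/2}) E[X] tends to 0 (below the triangle threshold p ~ 1/n).


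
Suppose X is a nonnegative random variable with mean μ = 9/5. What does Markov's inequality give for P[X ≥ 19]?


μ = E[X] = 9/5, a = 19.
Markov: P[X ≥ 19] ≤ μ/a = (9/5)/19 = 9/95.
Numerically: ≈ 0.09474.
(Since a = 19 > μ = 1.80000, the bound 9/95 is < 1 and informative.)

P[X ≥ 19] ≤ 9/95 ≈ 0.09474.


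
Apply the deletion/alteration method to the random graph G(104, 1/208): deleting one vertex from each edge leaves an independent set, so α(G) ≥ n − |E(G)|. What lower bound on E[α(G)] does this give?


E[|E(G)|] = C(104, 2)·p = 5356 · (1/208) = 103/4.
E[α(G)] ≥ n − E[|E(G)|] = 104 − 103/4 = 313/4.
Numerically: ≈ 78.2500.
(This is only a lower bound; the true E[α(G)] may be larger.)

E[α(G)] ≥ 313/4 ≈ 78.2500.


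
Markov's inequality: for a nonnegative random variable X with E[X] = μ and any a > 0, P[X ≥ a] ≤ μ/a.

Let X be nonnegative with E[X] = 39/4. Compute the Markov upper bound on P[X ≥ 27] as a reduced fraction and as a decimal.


μ = E[X] = 39/4, a = 27.
Markov: P[X ≥ 27] ≤ μ/a = (39/4)/27 = 13/36.
Numerically: ≈ 0.361.
(Since a = 27 > μ = 9.750, the bound 13/36 is < 1 and informative.)

P[X ≥ 27] ≤ 13/36 ≈ 0.361.
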